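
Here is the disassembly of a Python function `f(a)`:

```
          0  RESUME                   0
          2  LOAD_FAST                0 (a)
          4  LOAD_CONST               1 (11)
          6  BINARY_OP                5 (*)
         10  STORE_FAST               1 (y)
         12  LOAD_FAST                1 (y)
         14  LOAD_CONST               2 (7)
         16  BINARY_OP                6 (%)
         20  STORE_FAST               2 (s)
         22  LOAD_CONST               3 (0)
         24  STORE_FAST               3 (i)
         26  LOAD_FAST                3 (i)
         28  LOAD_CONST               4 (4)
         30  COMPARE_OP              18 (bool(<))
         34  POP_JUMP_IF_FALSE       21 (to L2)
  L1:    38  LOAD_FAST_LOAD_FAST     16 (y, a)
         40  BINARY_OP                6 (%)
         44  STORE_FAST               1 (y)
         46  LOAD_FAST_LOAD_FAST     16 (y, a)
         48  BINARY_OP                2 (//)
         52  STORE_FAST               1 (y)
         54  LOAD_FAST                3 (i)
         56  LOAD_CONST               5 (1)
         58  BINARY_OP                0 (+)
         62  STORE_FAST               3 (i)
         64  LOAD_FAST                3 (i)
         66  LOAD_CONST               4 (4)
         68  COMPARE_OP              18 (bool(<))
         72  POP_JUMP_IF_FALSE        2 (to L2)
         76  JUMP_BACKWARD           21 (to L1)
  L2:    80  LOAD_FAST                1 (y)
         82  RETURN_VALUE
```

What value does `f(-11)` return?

LOAD_FAST a → push -11
LOAD_CONST → push 11
BINARY_OP * → -11 * 11 = -121
STORE_FAST y → y=-121
LOAD_FAST y → push -121
LOAD_CONST → push 7
BINARY_OP % → -121 % 7 = 5
STORE_FAST s → s=5
LOAD_CONST → push 0
STORE_FAST i → i=0
LOAD_FAST i → push 0
LOAD_CONST → push 4
COMPARE_OP bool(<) → 0 vs 4 = True
POP_JUMP_IF_FALSE → pop True; no jump
LOAD_FAST_LOAD_FAST y,a → push -121,-11
BINARY_OP % → -121 % -11 = 0
STORE_FAST y → y=0
LOAD_FAST_LOAD_FAST y,a → push 0,-11
BINARY_OP // → 0 // -11 = 0
STORE_FAST y → y=0
LOAD_FAST i → push 0
LOAD_CONST → push 1
BINARY_OP + → 0 + 1 = 1
STORE_FAST i → i=1
LOAD_FAST i → push 1
LOAD_CONST → push 4
COMPARE_OP bool(<) → 1 vs 4 = True
POP_JUMP_IF_FALSE → pop True; no jump
LOAD_FAST_LOAD_FAST y,a → push 0,-11
BINARY_OP % → 0 % -11 = 0
STORE_FAST y → y=0
LOAD_FAST_LOAD_FAST y,a → push 0,-11
BINARY_OP // → 0 // -11 = 0
STORE_FAST y → y=0
LOAD_FAST i → push 1
LOAD_CONST → push 1
BINARY_OP + → 1 + 1 = 2
STORE_FAST i → i=2
LOAD_FAST i → push 2
LOAD_CONST → push 4
COMPARE_OP bool(<) → 2 vs 4 = True
POP_JUMP_IF_FALSE → pop True; no jump
LOAD_FAST_LOAD_FAST y,a → push 0,-11
BINARY_OP % → 0 % -11 = 0
STORE_FAST y → y=0
LOAD_FAST_LOAD_FAST y,a → push 0,-11
BINARY_OP // → 0 // -11 = 0
STORE_FAST y → y=0
LOAD_FAST i → push 2
LOAD_CONST → push 1
BINARY_OP + → 2 + 1 = 3
STORE_FAST i → i=3
LOAD_FAST i → push 3
LOAD_CONST → push 4
COMPARE_OP bool(<) → 3 vs 4 = True
POP_JUMP_IF_FALSE → pop True; no jump
LOAD_FAST_LOAD_FAST y,a → push 0,-11
BINARY_OP % → 0 % -11 = 0
STORE_FAST y → y=0
LOAD_FAST_LOAD_FAST y,a → push 0,-11
BINARY_OP // → 0 // -11 = 0
STORE_FAST y → y=0
LOAD_FAST i → push 3
LOAD_CONST → push 1
BINARY_OP + → 3 + 1 = 4
STORE_FAST i → i=4
LOAD_FAST i → push 4
LOAD_CONST → push 4
COMPARE_OP bool(<) → 4 vs 4 = False
POP_JUMP_IF_FALSE → pop False; jump
LOAD_FAST y → push 0
RETURN_VALUE → return 0.

0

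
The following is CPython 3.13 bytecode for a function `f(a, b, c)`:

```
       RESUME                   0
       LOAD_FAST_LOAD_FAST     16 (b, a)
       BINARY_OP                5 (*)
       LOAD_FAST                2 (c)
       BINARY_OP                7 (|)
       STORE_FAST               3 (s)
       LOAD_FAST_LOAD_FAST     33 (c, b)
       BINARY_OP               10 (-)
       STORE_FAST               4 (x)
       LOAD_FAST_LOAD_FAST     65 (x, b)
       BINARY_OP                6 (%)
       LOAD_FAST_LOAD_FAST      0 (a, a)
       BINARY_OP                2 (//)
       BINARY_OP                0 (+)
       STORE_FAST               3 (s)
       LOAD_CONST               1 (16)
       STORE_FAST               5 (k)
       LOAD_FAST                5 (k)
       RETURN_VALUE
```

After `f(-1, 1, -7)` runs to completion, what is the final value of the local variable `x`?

-8

LOAD_FAST_LOAD_FAST b,a → push 1,-1. Stack: [1, -1]
BINARY_OP * → 1 * -1 = -1. Stack: [-1]
LOAD_FAST c → push -7. Stack: [-1, -7]
BINARY_OP | → -1 | -7 = -1. Stack: [-1]
STORE_FAST s → s=-1. Stack: []
LOAD_FAST_LOAD_FAST c,b → push -7,1. Stack: [-7, 1]
BINARY_OP - → -7 - 1 = -8. Stack: [-8]
STORE_FAST x → x=-8. Stack: []
LOAD_FAST_LOAD_FAST x,b → push -8,1. Stack: [-8, 1]
BINARY_OP % → -8 % 1 = 0. Stack: [0]
LOAD_FAST_LOAD_FAST a,a → push -1,-1. Stack: [0, -1, -1]
BINARY_OP // → -1 // -1 = 1. Stack: [0, 1]
BINARY_OP + → 0 + 1 = 1. Stack: [1]
STORE_FAST s → s=1. Stack: []
LOAD_CONST → push 16. Stack: [16]
STORE_FAST k → k=16. Stack: []
LOAD_FAST k → push 16. Stack: [16]
RETURN_VALUE → return 16.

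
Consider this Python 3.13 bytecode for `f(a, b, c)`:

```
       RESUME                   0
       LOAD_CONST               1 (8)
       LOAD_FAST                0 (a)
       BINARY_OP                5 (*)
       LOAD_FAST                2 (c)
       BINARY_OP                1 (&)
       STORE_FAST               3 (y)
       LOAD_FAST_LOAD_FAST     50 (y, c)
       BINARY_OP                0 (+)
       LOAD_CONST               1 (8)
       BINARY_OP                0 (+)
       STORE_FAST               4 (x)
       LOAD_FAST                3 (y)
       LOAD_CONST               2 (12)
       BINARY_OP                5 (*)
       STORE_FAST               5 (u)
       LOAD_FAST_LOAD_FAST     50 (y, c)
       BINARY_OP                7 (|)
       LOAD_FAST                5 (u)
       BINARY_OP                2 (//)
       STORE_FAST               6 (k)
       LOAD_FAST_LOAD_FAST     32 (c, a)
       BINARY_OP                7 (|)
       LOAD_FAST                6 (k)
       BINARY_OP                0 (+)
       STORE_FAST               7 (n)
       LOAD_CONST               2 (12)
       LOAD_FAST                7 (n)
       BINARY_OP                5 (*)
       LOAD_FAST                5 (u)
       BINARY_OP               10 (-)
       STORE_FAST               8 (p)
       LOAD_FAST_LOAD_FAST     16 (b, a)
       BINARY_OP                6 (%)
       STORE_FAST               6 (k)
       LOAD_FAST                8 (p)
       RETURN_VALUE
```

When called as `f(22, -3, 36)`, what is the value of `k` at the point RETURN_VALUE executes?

19

LOAD_CONST → push 8. Stack: [8]
LOAD_FAST a → push 22. Stack: [8, 22]
BINARY_OP * → 8 * 22 = 176. Stack: [176]
LOAD_FAST c → push 36. Stack: [176, 36]
BINARY_OP & → 176 & 36 = 32. Stack: [32]
STORE_FAST y → y=32. Stack: []
LOAD_FAST_LOAD_FAST y,c → push 32,36. Stack: [32, 36]
BINARY_OP + → 32 + 36 = 68. Stack: [68]
LOAD_CONST → push 8. Stack: [68, 8]
BINARY_OP + → 68 + 8 = 76. Stack: [76]
STORE_FAST x → x=76. Stack: []
LOAD_FAST y → push 32. Stack: [32]
LOAD_CONST → push 12. Stack: [32, 12]
BINARY_OP * → 32 * 12 = 384. Stack: [384]
STORE_FAST u → u=384. Stack: []
LOAD_FAST_LOAD_FAST y,c → push 32,36. Stack: [32, 36]
BINARY_OP | → 32 | 36 = 36. Stack: [36]
LOAD_FAST u → push 384. Stack: [36, 384]
BINARY_OP // → 36 // 384 = 0. Stack: [0]
STORE_FAST k → k=0. Stack: []
LOAD_FAST_LOAD_FAST c,a → push 36,22. Stack: [36, 22]
BINARY_OP | → 36 | 22 = 54. Stack: [54]
LOAD_FAST k → push 0. Stack: [54, 0]
BINARY_OP + → 54 + 0 = 54. Stack: [54]
STORE_FAST n → n=54. Stack: []
LOAD_CONST → push 12. Stack: [12]
LOAD_FAST n → push 54. Stack: [12, 54]
BINARY_OP * → 12 * 54 = 648. Stack: [648]
LOAD_FAST u → push 384. Stack: [648, 384]
BINARY_OP - → 648 - 384 = 264. Stack: [264]
STORE_FAST p → p=264. Stack: []
LOAD_FAST_LOAD_FAST b,a → push -3,22. Stack: [-3, 22]
BINARY_OP % → -3 % 22 = 19. Stack: [19]
STORE_FAST k → k=19. Stack: []
LOAD_FAST p → push 264. Stack: [264]
RETURN_VALUE → return 264.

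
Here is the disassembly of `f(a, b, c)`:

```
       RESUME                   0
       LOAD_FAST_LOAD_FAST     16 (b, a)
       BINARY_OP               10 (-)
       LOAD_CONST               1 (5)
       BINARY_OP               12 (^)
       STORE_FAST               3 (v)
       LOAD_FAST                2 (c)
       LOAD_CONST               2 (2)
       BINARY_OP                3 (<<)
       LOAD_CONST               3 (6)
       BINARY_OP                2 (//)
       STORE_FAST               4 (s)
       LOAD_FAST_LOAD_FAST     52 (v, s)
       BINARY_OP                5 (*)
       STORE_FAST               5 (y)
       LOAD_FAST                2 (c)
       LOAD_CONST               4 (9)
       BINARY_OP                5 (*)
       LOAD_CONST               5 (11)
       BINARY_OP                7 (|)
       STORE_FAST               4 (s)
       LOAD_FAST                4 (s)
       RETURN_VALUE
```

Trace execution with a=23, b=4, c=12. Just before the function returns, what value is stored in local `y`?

-192

LOAD_FAST_LOAD_FAST b,a → push 4,23. Stack: [4, 23]
BINARY_OP - → 4 - 23 = -19. Stack: [-19]
LOAD_CONST → push 5. Stack: [-19, 5]
BINARY_OP ^ → -19 ^ 5 = -24. Stack: [-24]
STORE_FAST v → v=-24. Stack: []
LOAD_FAST c → push 12. Stack: [12]
LOAD_CONST → push 2. Stack: [12, 2]
BINARY_OP << → 12 << 2 = 48. Stack: [48]
LOAD_CONST → push 6. Stack: [48, 6]
BINARY_OP // → 48 // 6 = 8. Stack: [8]
STORE_FAST s → s=8. Stack: []
LOAD_FAST_LOAD_FAST v,s → push -24,8. Stack: [-24, 8]
BINARY_OP * → -24 * 8 = -192. Stack: [-192]
STORE_FAST y → y=-192. Stack: []
LOAD_FAST c → push 12. Stack: [12]
LOAD_CONST → push 9. Stack: [12, 9]
BINARY_OP * → 12 * 9 = 108. Stack: [108]
LOAD_CONST → push 11. Stack: [108, 11]
BINARY_OP | → 108 | 11 = 111. Stack: [111]
STORE_FAST s → s=111. Stack: []
LOAD_FAST s → push 111. Stack: [111]
RETURN_VALUE → return 111.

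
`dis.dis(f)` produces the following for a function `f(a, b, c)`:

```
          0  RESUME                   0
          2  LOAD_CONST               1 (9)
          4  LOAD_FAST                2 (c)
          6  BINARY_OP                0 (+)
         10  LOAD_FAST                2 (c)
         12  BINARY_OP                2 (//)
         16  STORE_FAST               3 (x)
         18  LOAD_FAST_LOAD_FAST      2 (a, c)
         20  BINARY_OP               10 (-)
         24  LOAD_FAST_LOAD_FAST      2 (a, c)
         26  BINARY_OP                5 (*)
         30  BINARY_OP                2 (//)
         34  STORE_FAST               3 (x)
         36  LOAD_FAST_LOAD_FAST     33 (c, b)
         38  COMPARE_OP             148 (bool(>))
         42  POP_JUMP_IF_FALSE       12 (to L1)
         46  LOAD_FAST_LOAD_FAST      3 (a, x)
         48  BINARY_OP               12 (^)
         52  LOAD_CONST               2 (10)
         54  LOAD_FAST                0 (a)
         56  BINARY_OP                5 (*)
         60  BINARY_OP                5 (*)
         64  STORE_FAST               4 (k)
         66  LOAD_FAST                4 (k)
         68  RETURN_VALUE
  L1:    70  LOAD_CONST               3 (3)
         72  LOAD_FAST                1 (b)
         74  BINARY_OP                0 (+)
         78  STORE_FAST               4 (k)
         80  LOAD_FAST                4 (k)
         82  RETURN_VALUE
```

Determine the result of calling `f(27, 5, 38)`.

-7560

LOAD_CONST → push 9. Stack: [9]
LOAD_FAST c → push 38. Stack: [9, 38]
BINARY_OP + → 9 + 38 = 47. Stack: [47]
LOAD_FAST c → push 38. Stack: [47, 38]
BINARY_OP // → 47 // 38 = 1. Stack: [1]
STORE_FAST x → x=1. Stack: []
LOAD_FAST_LOAD_FAST a,c → push 27,38. Stack: [27, 38]
BINARY_OP - → 27 - 38 = -11. Stack: [-11]
LOAD_FAST_LOAD_FAST a,c → push 27,38. Stack: [-11, 27, 38]
BINARY_OP * → 27 * 38 = 1026. Stack: [-11, 1026]
BINARY_OP // → -11 // 1026 = -1. Stack: [-1]
STORE_FAST x → x=-1. Stack: []
LOAD_FAST_LOAD_FAST c,b → push 38,5. Stack: [38, 5]
COMPARE_OP bool(>) → 38 vs 5 = True. Stack: [True]
POP_JUMP_IF_FALSE → pop True; no jump. Stack: []
LOAD_FAST_LOAD_FAST a,x → push 27,-1. Stack: [27, -1]
BINARY_OP ^ → 27 ^ -1 = -28. Stack: [-28]
LOAD_CONST → push 10. Stack: [-28, 10]
LOAD_FAST a → push 27. Stack: [-28, 10, 27]
BINARY_OP * → 10 * 27 = 270. Stack: [-28, 270]
BINARY_OP * → -28 * 270 = -7560. Stack: [-7560]
STORE_FAST k → k=-7560. Stack: []
LOAD_FAST k → push -7560. Stack: [-7560]
RETURN_VALUE → return -7560.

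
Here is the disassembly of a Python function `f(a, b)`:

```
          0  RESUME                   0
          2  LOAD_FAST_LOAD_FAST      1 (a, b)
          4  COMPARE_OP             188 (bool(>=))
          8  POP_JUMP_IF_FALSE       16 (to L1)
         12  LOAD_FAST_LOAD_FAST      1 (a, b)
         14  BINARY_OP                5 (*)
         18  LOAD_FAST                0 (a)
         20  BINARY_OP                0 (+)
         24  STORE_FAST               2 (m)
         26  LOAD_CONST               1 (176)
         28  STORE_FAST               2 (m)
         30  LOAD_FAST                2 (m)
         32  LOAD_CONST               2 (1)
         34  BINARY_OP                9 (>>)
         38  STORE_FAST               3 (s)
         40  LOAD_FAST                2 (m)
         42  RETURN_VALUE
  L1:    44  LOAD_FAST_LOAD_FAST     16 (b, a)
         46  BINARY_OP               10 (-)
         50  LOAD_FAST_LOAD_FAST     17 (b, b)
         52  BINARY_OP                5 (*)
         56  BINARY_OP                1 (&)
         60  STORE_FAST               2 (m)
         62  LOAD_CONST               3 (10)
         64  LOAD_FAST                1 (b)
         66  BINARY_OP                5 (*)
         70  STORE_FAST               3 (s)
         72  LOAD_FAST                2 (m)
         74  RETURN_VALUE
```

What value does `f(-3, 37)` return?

8

LOAD_FAST_LOAD_FAST a,b → push -3,37. Stack: [-3, 37]
COMPARE_OP bool(>=) → -3 vs 37 = False. Stack: [False]
POP_JUMP_IF_FALSE → pop False; jump. Stack: []
LOAD_FAST_LOAD_FAST b,a → push 37,-3. Stack: [37, -3]
BINARY_OP - → 37 - -3 = 40. Stack: [40]
LOAD_FAST_LOAD_FAST b,b → push 37,37. Stack: [40, 37, 37]
BINARY_OP * → 37 * 37 = 1369. Stack: [40, 1369]
BINARY_OP & → 40 & 1369 = 8. Stack: [8]
STORE_FAST m → m=8. Stack: []
LOAD_CONST → push 10. Stack: [10]
LOAD_FAST b → push 37. Stack: [10, 37]
BINARY_OP * → 10 * 37 = 370. Stack: [370]
STORE_FAST s → s=370. Stack: []
LOAD_FAST m → push 8. Stack: [8]
RETURN_VALUE → return 8.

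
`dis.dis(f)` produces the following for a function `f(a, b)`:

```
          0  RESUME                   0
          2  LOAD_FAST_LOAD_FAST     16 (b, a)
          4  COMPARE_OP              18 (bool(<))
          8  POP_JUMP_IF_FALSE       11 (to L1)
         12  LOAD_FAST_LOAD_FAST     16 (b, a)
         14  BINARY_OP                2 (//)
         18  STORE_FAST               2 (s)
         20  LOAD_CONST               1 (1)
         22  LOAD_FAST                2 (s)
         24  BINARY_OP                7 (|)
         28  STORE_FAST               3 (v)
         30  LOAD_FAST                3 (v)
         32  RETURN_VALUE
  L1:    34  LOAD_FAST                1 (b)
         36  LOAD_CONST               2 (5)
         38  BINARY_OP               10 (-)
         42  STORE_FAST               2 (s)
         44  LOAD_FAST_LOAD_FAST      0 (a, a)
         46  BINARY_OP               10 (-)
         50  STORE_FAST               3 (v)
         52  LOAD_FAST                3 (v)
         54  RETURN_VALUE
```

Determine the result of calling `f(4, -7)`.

LOAD_FAST_LOAD_FAST b,a → push -7,4. Stack: [-7, 4]
COMPARE_OP bool(<) → -7 vs 4 = True. Stack: [True]
POP_JUMP_IF_FALSE → pop True; no jump. Stack: []
LOAD_FAST_LOAD_FAST b,a → push -7,4. Stack: [-7, 4]
BINARY_OP // → -7 // 4 = -2. Stack: [-2]
STORE_FAST s → s=-2. Stack: []
LOAD_CONST → push 1. Stack: [1]
LOAD_FAST s → push -2. Stack: [1, -2]
BINARY_OP | → 1 | -2 = -1. Stack: [-1]
STORE_FAST v → v=-1. Stack: []
LOAD_FAST v → push -1. Stack: [-1]
RETURN_VALUE → return -1.

-1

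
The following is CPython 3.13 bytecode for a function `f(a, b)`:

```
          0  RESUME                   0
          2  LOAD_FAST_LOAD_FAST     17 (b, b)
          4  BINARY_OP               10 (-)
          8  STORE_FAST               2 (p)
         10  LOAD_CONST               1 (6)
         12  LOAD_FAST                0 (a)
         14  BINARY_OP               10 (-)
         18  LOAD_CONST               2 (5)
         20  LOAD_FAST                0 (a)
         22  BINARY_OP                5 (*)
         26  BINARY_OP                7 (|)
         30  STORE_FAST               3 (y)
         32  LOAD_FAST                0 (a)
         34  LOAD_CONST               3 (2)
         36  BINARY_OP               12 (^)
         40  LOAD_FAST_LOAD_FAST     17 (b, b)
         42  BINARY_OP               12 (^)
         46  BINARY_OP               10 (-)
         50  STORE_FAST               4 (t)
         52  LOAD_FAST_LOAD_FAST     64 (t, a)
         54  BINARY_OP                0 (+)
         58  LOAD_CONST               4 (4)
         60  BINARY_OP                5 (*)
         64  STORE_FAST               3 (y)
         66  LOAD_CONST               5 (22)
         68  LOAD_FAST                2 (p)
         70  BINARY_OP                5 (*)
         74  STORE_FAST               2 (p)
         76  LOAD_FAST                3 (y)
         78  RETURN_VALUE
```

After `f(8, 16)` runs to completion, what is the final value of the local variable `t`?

10

LOAD_FAST_LOAD_FAST b,b → push 16,16. Stack: [16, 16]
BINARY_OP - → 16 - 16 = 0. Stack: [0]
STORE_FAST p → p=0. Stack: []
LOAD_CONST → push 6. Stack: [6]
LOAD_FAST a → push 8. Stack: [6, 8]
BINARY_OP - → 6 - 8 = -2. Stack: [-2]
LOAD_CONST → push 5. Stack: [-2, 5]
LOAD_FAST a → push 8. Stack: [-2, 5, 8]
BINARY_OP * → 5 * 8 = 40. Stack: [-2, 40]
BINARY_OP | → -2 | 40 = -2. Stack: [-2]
STORE_FAST y → y=-2. Stack: []
LOAD_FAST a → push 8. Stack: [8]
LOAD_CONST → push 2. Stack: [8, 2]
BINARY_OP ^ → 8 ^ 2 = 10. Stack: [10]
LOAD_FAST_LOAD_FAST b,b → push 16,16. Stack: [10, 16, 16]
BINARY_OP ^ → 16 ^ 16 = 0. Stack: [10, 0]
BINARY_OP - → 10 - 0 = 10. Stack: [10]
STORE_FAST t → t=10. Stack: []
LOAD_FAST_LOAD_FAST t,a → push 10,8. Stack: [10, 8]
BINARY_OP + → 10 + 8 = 18. Stack: [18]
LOAD_CONST → push 4. Stack: [18, 4]
BINARY_OP * → 18 * 4 = 72. Stack: [72]
STORE_FAST y → y=72. Stack: []
LOAD_CONST → push 22. Stack: [22]
LOAD_FAST p → push 0. Stack: [22, 0]
BINARY_OP * → 22 * 0 = 0. Stack: [0]
STORE_FAST p → p=0. Stack: []
LOAD_FAST y → push 72. Stack: [72]
RETURN_VALUE → return 72.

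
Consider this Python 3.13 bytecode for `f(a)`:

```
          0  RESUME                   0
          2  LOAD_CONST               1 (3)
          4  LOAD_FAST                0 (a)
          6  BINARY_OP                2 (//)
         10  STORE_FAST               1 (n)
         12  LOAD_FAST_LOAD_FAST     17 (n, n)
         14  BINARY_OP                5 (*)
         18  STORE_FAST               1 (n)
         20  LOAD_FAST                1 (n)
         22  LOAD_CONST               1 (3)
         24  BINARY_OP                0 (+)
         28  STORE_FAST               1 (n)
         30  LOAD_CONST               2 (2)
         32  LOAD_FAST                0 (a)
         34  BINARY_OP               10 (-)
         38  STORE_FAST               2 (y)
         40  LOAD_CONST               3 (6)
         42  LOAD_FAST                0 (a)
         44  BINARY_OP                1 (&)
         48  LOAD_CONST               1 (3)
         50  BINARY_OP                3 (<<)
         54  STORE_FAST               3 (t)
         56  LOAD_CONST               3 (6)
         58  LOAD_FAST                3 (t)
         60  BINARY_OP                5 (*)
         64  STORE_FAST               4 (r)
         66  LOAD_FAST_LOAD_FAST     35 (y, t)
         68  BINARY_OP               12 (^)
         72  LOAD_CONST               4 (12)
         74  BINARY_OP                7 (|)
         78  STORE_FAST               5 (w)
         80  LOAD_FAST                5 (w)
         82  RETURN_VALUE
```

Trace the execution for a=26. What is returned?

-4

LOAD_CONST → push 3. Stack: [3]
LOAD_FAST a → push 26. Stack: [3, 26]
BINARY_OP // → 3 // 26 = 0. Stack: [0]
STORE_FAST n → n=0. Stack: []
LOAD_FAST_LOAD_FAST n,n → push 0,0. Stack: [0, 0]
BINARY_OP * → 0 * 0 = 0. Stack: [0]
STORE_FAST n → n=0. Stack: []
LOAD_FAST n → push 0. Stack: [0]
LOAD_CONST → push 3. Stack: [0, 3]
BINARY_OP + → 0 + 3 = 3. Stack: [3]
STORE_FAST n → n=3. Stack: []
LOAD_CONST → push 2. Stack: [2]
LOAD_FAST a → push 26. Stack: [2, 26]
BINARY_OP - → 2 - 26 = -24. Stack: [-24]
STORE_FAST y → y=-24. Stack: []
LOAD_CONST → push 6. Stack: [6]
LOAD_FAST a → push 26. Stack: [6, 26]
BINARY_OP & → 6 & 26 = 2. Stack: [2]
LOAD_CONST → push 3. Stack: [2, 3]
BINARY_OP << → 2 << 3 = 16. Stack: [16]
STORE_FAST t → t=16. Stack: []
LOAD_CONST → push 6. Stack: [6]
LOAD_FAST t → push 16. Stack: [6, 16]
BINARY_OP * → 6 * 16 = 96. Stack: [96]
STORE_FAST r → r=96. Stack: []
LOAD_FAST_LOAD_FAST y,t → push -24,16. Stack: [-24, 16]
BINARY_OP ^ → -24 ^ 16 = -8. Stack: [-8]
LOAD_CONST → push 12. Stack: [-8, 12]
BINARY_OP | → -8 | 12 = -4. Stack: [-4]
STORE_FAST w → w=-4. Stack: []
LOAD_FAST w → push -4. Stack: [-4]
RETURN_VALUE → return -4.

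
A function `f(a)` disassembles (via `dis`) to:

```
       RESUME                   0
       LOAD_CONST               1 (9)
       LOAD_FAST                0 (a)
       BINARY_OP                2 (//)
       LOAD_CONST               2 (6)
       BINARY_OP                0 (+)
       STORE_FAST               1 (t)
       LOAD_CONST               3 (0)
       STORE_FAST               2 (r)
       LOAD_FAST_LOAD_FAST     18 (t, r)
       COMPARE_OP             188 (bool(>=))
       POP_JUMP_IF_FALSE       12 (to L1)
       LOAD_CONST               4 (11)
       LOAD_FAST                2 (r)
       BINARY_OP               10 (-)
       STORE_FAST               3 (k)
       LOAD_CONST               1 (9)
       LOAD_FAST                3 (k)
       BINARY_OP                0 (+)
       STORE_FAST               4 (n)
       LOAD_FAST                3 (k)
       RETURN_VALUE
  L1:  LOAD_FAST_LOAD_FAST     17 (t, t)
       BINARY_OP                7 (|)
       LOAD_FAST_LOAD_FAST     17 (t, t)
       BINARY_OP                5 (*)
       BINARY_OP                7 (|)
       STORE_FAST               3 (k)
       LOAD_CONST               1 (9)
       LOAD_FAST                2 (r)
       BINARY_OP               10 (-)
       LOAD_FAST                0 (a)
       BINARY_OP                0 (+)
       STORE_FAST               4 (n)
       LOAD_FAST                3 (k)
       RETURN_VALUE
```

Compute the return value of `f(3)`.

11

LOAD_CONST → push 9. Stack: [9]
LOAD_FAST a → push 3. Stack: [9, 3]
BINARY_OP // → 9 // 3 = 3. Stack: [3]
LOAD_CONST → push 6. Stack: [3, 6]
BINARY_OP + → 3 + 6 = 9. Stack: [9]
STORE_FAST t → t=9. Stack: []
LOAD_CONST → push 0. Stack: [0]
STORE_FAST r → r=0. Stack: []
LOAD_FAST_LOAD_FAST t,r → push 9,0. Stack: [9, 0]
COMPARE_OP bool(>=) → 9 vs 0 = True. Stack: [True]
POP_JUMP_IF_FALSE → pop True; no jump. Stack: []
LOAD_CONST → push 11. Stack: [11]
LOAD_FAST r → push 0. Stack: [11, 0]
BINARY_OP - → 11 - 0 = 11. Stack: [11]
STORE_FAST k → k=11. Stack: []
LOAD_CONST → push 9. Stack: [9]
LOAD_FAST k → push 11. Stack: [9, 11]
BINARY_OP + → 9 + 11 = 20. Stack: [20]
STORE_FAST n → n=20. Stack: []
LOAD_FAST k → push 11. Stack: [11]
RETURN_VALUE → return 11.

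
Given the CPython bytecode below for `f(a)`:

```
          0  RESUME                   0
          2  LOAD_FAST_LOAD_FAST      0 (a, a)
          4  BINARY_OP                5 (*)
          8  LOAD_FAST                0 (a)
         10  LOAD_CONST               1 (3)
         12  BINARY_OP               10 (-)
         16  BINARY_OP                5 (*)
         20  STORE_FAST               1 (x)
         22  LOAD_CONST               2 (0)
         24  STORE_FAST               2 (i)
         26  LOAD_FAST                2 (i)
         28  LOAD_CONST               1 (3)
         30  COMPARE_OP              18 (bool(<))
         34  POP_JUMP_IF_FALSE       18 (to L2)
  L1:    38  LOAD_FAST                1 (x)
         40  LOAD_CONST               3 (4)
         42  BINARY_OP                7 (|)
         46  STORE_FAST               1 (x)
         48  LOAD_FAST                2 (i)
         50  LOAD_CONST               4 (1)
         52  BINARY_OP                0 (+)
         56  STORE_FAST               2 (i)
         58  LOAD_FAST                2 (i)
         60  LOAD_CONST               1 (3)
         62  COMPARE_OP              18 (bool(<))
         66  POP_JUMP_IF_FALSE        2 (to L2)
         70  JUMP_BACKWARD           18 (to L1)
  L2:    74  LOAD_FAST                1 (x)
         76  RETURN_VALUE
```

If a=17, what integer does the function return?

LOAD_FAST_LOAD_FAST a,a → push 17,17. Stack: [17, 17]
BINARY_OP * → 17 * 17 = 289. Stack: [289]
LOAD_FAST a → push 17. Stack: [289, 17]
LOAD_CONST → push 3. Stack: [289, 17, 3]
BINARY_OP - → 17 - 3 = 14. Stack: [289, 14]
BINARY_OP * → 289 * 14 = 4046. Stack: [4046]
STORE_FAST x → x=4046. Stack: []
LOAD_CONST → push 0. Stack: [0]
STORE_FAST i → i=0. Stack: []
LOAD_FAST i → push 0. Stack: [0]
LOAD_CONST → push 3. Stack: [0, 3]
COMPARE_OP bool(<) → 0 vs 3 = True. Stack: [True]
POP_JUMP_IF_FALSE → pop True; no jump. Stack: []
LOAD_FAST x → push 4046. Stack: [4046]
LOAD_CONST → push 4. Stack: [4046, 4]
BINARY_OP | → 4046 | 4 = 4046. Stack: [4046]
STORE_FAST x → x=4046. Stack: []
LOAD_FAST i → push 0. Stack: [0]
LOAD_CONST → push 1. Stack: [0, 1]
BINARY_OP + → 0 + 1 = 1. Stack: [1]
STORE_FAST i → i=1. Stack: []
LOAD_FAST i → push 1. Stack: [1]
LOAD_CONST → push 3. Stack: [1, 3]
COMPARE_OP bool(<) → 1 vs 3 = True. Stack: [True]
POP_JUMP_IF_FALSE → pop True; no jump. Stack: []
LOAD_FAST x → push 4046. Stack: [4046]
LOAD_CONST → push 4. Stack: [4046, 4]
BINARY_OP | → 4046 | 4 = 4046. Stack: [4046]
STORE_FAST x → x=4046. Stack: []
LOAD_FAST i → push 1. Stack: [1]
LOAD_CONST → push 1. Stack: [1, 1]
BINARY_OP + → 1 + 1 = 2. Stack: [2]
STORE_FAST i → i=2. Stack: []
LOAD_FAST i → push 2. Stack: [2]
LOAD_CONST → push 3. Stack: [2, 3]
COMPARE_OP bool(<) → 2 vs 3 = True. Stack: [True]
POP_JUMP_IF_FALSE → pop True; no jump. Stack: []
LOAD_FAST x → push 4046. Stack: [4046]
LOAD_CONST → push 4. Stack: [4046, 4]
BINARY_OP | → 4046 | 4 = 4046. Stack: [4046]
STORE_FAST x → x=4046. Stack: []
LOAD_FAST i → push 2. Stack: [2]
LOAD_CONST → push 1. Stack: [2, 1]
BINARY_OP + → 2 + 1 = 3. Stack: [3]
STORE_FAST i → i=3. Stack: []
LOAD_FAST i → push 3. Stack: [3]
LOAD_CONST → push 3. Stack: [3, 3]
COMPARE_OP bool(<) → 3 vs 3 = False. Stack: [False]
POP_JUMP_IF_FALSE → pop False; jump. Stack: []
LOAD_FAST x → push 4046. Stack: [4046]
RETURN_VALUE → return 4046.

4046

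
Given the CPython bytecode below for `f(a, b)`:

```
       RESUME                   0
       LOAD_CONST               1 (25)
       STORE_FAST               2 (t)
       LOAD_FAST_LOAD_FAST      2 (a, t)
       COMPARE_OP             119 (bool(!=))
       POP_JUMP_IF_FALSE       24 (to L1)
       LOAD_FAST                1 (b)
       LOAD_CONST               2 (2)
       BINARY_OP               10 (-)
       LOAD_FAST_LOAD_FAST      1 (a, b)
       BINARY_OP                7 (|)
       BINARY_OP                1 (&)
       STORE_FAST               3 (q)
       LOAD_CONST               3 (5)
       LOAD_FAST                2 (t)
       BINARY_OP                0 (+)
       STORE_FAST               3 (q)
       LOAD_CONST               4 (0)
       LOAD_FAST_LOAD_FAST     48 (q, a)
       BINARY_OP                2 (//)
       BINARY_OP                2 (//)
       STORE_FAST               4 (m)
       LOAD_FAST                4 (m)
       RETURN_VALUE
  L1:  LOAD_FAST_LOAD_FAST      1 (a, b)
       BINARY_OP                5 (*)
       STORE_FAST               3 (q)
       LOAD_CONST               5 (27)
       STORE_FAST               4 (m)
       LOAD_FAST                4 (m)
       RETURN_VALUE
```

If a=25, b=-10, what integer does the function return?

LOAD_CONST → push 25. Stack: [25]
STORE_FAST t → t=25. Stack: []
LOAD_FAST_LOAD_FAST a,t → push 25,25. Stack: [25, 25]
COMPARE_OP bool(!=) → 25 vs 25 = False. Stack: [False]
POP_JUMP_IF_FALSE → pop False; jump. Stack: []
LOAD_FAST_LOAD_FAST a,b → push 25,-10. Stack: [25, -10]
BINARY_OP * → 25 * -10 = -250. Stack: [-250]
STORE_FAST q → q=-250. Stack: []
LOAD_CONST → push 27. Stack: [27]
STORE_FAST m → m=27. Stack: []
LOAD_FAST m → push 27. Stack: [27]
RETURN_VALUE → return 27.

27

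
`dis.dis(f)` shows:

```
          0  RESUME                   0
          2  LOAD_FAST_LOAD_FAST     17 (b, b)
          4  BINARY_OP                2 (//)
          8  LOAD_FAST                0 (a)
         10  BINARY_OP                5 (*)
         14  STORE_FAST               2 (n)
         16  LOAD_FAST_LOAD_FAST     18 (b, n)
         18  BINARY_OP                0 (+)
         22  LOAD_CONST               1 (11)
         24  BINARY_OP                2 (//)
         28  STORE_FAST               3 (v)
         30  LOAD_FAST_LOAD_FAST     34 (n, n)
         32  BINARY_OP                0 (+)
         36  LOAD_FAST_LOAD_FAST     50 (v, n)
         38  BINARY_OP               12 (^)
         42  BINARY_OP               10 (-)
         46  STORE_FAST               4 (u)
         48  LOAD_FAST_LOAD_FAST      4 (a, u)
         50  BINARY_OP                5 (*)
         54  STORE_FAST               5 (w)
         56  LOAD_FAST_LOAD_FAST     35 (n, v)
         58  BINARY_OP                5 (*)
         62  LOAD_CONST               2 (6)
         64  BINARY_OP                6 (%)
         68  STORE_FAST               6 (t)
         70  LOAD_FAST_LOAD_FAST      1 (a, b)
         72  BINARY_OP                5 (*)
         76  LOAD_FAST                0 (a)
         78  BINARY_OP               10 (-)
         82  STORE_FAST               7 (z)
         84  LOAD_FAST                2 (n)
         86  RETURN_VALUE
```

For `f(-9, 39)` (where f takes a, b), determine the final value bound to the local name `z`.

LOAD_FAST_LOAD_FAST b,b → push 39,39. Stack: [39, 39]
BINARY_OP // → 39 // 39 = 1. Stack: [1]
LOAD_FAST a → push -9. Stack: [1, -9]
BINARY_OP * → 1 * -9 = -9. Stack: [-9]
STORE_FAST n → n=-9. Stack: []
LOAD_FAST_LOAD_FAST b,n → push 39,-9. Stack: [39, -9]
BINARY_OP + → 39 + -9 = 30. Stack: [30]
LOAD_CONST → push 11. Stack: [30, 11]
BINARY_OP // → 30 // 11 = 2. Stack: [2]
STORE_FAST v → v=2. Stack: []
LOAD_FAST_LOAD_FAST n,n → push -9,-9. Stack: [-9, -9]
BINARY_OP + → -9 + -9 = -18. Stack: [-18]
LOAD_FAST_LOAD_FAST v,n → push 2,-9. Stack: [-18, 2, -9]
BINARY_OP ^ → 2 ^ -9 = -11. Stack: [-18, -11]
BINARY_OP - → -18 - -11 = -7. Stack: [-7]
STORE_FAST u → u=-7. Stack: []
LOAD_FAST_LOAD_FAST a,u → push -9,-7. Stack: [-9, -7]
BINARY_OP * → -9 * -7 = 63. Stack: [63]
STORE_FAST w → w=63. Stack: []
LOAD_FAST_LOAD_FAST n,v → push -9,2. Stack: [-9, 2]
BINARY_OP * → -9 * 2 = -18. Stack: [-18]
LOAD_CONST → push 6. Stack: [-18, 6]
BINARY_OP % → -18 % 6 = 0. Stack: [0]
STORE_FAST t → t=0. Stack: []
LOAD_FAST_LOAD_FAST a,b → push -9,39. Stack: [-9, 39]
BINARY_OP * → -9 * 39 = -351. Stack: [-351]
LOAD_FAST a → push -9. Stack: [-351, -9]
BINARY_OP - → -351 - -9 = -342. Stack: [-342]
STORE_FAST z → z=-342. Stack: []
LOAD_FAST n → push -9. Stack: [-9]
RETURN_VALUE → return -9.

-342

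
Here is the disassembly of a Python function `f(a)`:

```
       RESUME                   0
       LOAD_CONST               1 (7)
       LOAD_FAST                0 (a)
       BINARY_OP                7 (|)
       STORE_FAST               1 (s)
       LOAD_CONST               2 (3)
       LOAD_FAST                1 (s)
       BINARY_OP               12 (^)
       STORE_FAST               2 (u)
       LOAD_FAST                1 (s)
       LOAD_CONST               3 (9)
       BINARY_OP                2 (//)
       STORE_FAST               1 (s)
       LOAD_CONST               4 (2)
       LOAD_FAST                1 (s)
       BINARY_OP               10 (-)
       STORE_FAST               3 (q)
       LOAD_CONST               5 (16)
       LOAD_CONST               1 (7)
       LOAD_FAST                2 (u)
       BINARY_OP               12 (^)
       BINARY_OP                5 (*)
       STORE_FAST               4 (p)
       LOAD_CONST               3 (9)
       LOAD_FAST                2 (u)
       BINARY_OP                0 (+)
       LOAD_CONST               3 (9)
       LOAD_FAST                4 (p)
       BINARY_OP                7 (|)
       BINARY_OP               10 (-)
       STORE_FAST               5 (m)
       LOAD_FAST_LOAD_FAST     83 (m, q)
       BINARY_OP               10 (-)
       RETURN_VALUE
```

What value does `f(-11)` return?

LOAD_CONST → push 7. Stack: [7]
LOAD_FAST a → push -11. Stack: [7, -11]
BINARY_OP | → 7 | -11 = -9. Stack: [-9]
STORE_FAST s → s=-9. Stack: []
LOAD_CONST → push 3. Stack: [3]
LOAD_FAST s → push -9. Stack: [3, -9]
BINARY_OP ^ → 3 ^ -9 = -12. Stack: [-12]
STORE_FAST u → u=-12. Stack: []
LOAD_FAST s → push -9. Stack: [-9]
LOAD_CONST → push 9. Stack: [-9, 9]
BINARY_OP // → -9 // 9 = -1. Stack: [-1]
STORE_FAST s → s=-1. Stack: []
LOAD_CONST → push 2. Stack: [2]
LOAD_FAST s → push -1. Stack: [2, -1]
BINARY_OP - → 2 - -1 = 3. Stack: [3]
STORE_FAST q → q=3. Stack: []
LOAD_CONST → push 16. Stack: [16]
LOAD_CONST → push 7. Stack: [16, 7]
LOAD_FAST u → push -12. Stack: [16, 7, -12]
BINARY_OP ^ → 7 ^ -12 = -13. Stack: [16, -13]
BINARY_OP * → 16 * -13 = -208. Stack: [-208]
STORE_FAST p → p=-208. Stack: []
LOAD_CONST → push 9. Stack: [9]
LOAD_FAST u → push -12. Stack: [9, -12]
BINARY_OP + → 9 + -12 = -3. Stack: [-3]
LOAD_CONST → push 9. Stack: [-3, 9]
LOAD_FAST p → push -208. Stack: [-3, 9, -208]
BINARY_OP | → 9 | -208 = -199. Stack: [-3, -199]
BINARY_OP - → -3 - -199 = 196. Stack: [196]
STORE_FAST m → m=196. Stack: []
LOAD_FAST_LOAD_FAST m,q → push 196,3. Stack: [196, 3]
BINARY_OP - → 196 - 3 = 193. Stack: [193]
RETURN_VALUE → return 193.

193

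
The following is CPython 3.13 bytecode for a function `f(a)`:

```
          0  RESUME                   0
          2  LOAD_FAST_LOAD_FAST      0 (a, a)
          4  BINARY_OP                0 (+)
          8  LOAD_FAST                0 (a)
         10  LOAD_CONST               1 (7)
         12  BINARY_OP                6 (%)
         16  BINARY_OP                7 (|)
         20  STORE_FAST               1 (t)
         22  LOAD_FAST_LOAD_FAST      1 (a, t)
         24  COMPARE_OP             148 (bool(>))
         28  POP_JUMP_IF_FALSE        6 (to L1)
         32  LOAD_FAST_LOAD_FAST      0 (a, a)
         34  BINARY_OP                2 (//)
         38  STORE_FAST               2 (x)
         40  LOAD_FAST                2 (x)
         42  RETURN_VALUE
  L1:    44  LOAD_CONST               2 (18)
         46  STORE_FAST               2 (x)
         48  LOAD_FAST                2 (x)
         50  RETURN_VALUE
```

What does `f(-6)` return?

1

LOAD_FAST_LOAD_FAST a,a → push -6,-6. Stack: [-6, -6]
BINARY_OP + → -6 + -6 = -12. Stack: [-12]
LOAD_FAST a → push -6. Stack: [-12, -6]
LOAD_CONST → push 7. Stack: [-12, -6, 7]
BINARY_OP % → -6 % 7 = 1. Stack: [-12, 1]
BINARY_OP | → -12 | 1 = -11. Stack: [-11]
STORE_FAST t → t=-11. Stack: []
LOAD_FAST_LOAD_FAST a,t → push -6,-11. Stack: [-6, -11]
COMPARE_OP bool(>) → -6 vs -11 = True. Stack: [True]
POP_JUMP_IF_FALSE → pop True; no jump. Stack: []
LOAD_FAST_LOAD_FAST a,a → push -6,-6. Stack: [-6, -6]
BINARY_OP // → -6 // -6 = 1. Stack: [1]
STORE_FAST x → x=1. Stack: []
LOAD_FAST x → push 1. Stack: [1]
RETURN_VALUE → return 1.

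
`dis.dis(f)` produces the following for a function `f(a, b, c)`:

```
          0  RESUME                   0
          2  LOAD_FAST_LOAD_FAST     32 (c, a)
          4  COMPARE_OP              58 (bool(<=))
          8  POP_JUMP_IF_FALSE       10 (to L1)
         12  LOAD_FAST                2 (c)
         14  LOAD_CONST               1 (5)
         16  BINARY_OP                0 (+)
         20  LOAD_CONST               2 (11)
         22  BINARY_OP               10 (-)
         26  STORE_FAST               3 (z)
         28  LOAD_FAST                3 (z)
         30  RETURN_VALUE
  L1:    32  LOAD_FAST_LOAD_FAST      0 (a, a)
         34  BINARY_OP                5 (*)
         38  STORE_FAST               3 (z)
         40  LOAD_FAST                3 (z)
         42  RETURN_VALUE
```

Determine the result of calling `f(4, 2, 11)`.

LOAD_FAST_LOAD_FAST c,a → push 11,4. Stack: [11, 4]
COMPARE_OP bool(<=) → 11 vs 4 = False. Stack: [False]
POP_JUMP_IF_FALSE → pop False; jump. Stack: []
LOAD_FAST_LOAD_FAST a,a → push 4,4. Stack: [4, 4]
BINARY_OP * → 4 * 4 = 16. Stack: [16]
STORE_FAST z → z=16. Stack: []
LOAD_FAST z → push 16. Stack: [16]
RETURN_VALUE → return 16.

16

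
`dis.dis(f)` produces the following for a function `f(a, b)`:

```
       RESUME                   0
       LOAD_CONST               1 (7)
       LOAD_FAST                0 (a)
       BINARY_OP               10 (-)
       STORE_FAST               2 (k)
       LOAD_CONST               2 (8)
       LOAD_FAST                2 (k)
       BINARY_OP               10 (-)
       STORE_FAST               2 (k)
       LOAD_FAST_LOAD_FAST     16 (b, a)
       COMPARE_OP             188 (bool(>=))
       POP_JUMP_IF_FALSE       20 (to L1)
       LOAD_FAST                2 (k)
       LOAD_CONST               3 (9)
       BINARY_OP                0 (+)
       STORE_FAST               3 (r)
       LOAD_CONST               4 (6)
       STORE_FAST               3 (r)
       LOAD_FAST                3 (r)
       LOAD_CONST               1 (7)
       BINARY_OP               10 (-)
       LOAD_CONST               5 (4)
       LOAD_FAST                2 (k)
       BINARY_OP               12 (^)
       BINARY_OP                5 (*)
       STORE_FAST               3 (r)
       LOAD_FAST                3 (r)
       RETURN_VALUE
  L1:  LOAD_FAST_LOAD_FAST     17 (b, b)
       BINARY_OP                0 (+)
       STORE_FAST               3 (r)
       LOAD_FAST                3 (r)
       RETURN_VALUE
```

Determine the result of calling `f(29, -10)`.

-20

LOAD_CONST → push 7. Stack: [7]
LOAD_FAST a → push 29. Stack: [7, 29]
BINARY_OP - → 7 - 29 = -22. Stack: [-22]
STORE_FAST k → k=-22. Stack: []
LOAD_CONST → push 8. Stack: [8]
LOAD_FAST k → push -22. Stack: [8, -22]
BINARY_OP - → 8 - -22 = 30. Stack: [30]
STORE_FAST k → k=30. Stack: []
LOAD_FAST_LOAD_FAST b,a → push -10,29. Stack: [-10, 29]
COMPARE_OP bool(>=) → -10 vs 29 = False. Stack: [False]
POP_JUMP_IF_FALSE → pop False; jump. Stack: []
LOAD_FAST_LOAD_FAST b,b → push -10,-10. Stack: [-10, -10]
BINARY_OP + → -10 + -10 = -20. Stack: [-20]
STORE_FAST r → r=-20. Stack: []
LOAD_FAST r → push -20. Stack: [-20]
RETURN_VALUE → return -20.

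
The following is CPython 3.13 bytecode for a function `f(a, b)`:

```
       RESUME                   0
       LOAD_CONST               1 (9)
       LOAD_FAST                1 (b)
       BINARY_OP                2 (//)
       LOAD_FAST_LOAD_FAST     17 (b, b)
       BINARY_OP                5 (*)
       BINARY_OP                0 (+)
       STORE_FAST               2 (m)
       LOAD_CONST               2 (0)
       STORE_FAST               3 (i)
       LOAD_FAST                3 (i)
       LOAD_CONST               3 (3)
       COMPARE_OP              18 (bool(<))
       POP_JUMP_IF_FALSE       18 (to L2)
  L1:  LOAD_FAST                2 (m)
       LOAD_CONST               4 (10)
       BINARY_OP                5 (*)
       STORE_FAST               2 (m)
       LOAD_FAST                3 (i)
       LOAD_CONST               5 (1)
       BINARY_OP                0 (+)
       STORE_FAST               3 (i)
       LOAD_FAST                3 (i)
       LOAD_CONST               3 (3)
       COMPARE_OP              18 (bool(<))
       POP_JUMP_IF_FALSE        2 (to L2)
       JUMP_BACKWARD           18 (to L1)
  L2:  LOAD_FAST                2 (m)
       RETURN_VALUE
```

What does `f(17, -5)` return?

LOAD_CONST → push 9. Stack: [9]
LOAD_FAST b → push -5. Stack: [9, -5]
BINARY_OP // → 9 // -5 = -2. Stack: [-2]
LOAD_FAST_LOAD_FAST b,b → push -5,-5. Stack: [-2, -5, -5]
BINARY_OP * → -5 * -5 = 25. Stack: [-2, 25]
BINARY_OP + → -2 + 25 = 23. Stack: [23]
STORE_FAST m → m=23. Stack: []
LOAD_CONST → push 0. Stack: [0]
STORE_FAST i → i=0. Stack: []
LOAD_FAST i → push 0. Stack: [0]
LOAD_CONST → push 3. Stack: [0, 3]
COMPARE_OP bool(<) → 0 vs 3 = True. Stack: [True]
POP_JUMP_IF_FALSE → pop True; no jump. Stack: []
LOAD_FAST m → push 23. Stack: [23]
LOAD_CONST → push 10. Stack: [23, 10]
BINARY_OP * → 23 * 10 = 230. Stack: [230]
STORE_FAST m → m=230. Stack: []
LOAD_FAST i → push 0. Stack: [0]
LOAD_CONST → push 1. Stack: [0, 1]
BINARY_OP + → 0 + 1 = 1. Stack: [1]
STORE_FAST i → i=1. Stack: []
LOAD_FAST i → push 1. Stack: [1]
LOAD_CONST → push 3. Stack: [1, 3]
COMPARE_OP bool(<) → 1 vs 3 = True. Stack: [True]
POP_JUMP_IF_FALSE → pop True; no jump. Stack: []
LOAD_FAST m → push 230. Stack: [230]
LOAD_CONST → push 10. Stack: [230, 10]
BINARY_OP * → 230 * 10 = 2300. Stack: [2300]
STORE_FAST m → m=2300. Stack: []
LOAD_FAST i → push 1. Stack: [1]
LOAD_CONST → push 1. Stack: [1, 1]
BINARY_OP + → 1 + 1 = 2. Stack: [2]
STORE_FAST i → i=2. Stack: []
LOAD_FAST i → push 2. Stack: [2]
LOAD_CONST → push 3. Stack: [2, 3]
COMPARE_OP bool(<) → 2 vs 3 = True. Stack: [True]
POP_JUMP_IF_FALSE → pop True; no jump. Stack: []
LOAD_FAST m → push 2300. Stack: [2300]
LOAD_CONST → push 10. Stack: [2300, 10]
BINARY_OP * → 2300 * 10 = 23000. Stack: [23000]
STORE_FAST m → m=23000. Stack: []
LOAD_FAST i → push 2. Stack: [2]
LOAD_CONST → push 1. Stack: [2, 1]
BINARY_OP + → 2 + 1 = 3. Stack: [3]
STORE_FAST i → i=3. Stack: []
LOAD_FAST i → push 3. Stack: [3]
LOAD_CONST → push 3. Stack: [3, 3]
COMPARE_OP bool(<) → 3 vs 3 = False. Stack: [False]
POP_JUMP_IF_FALSE → pop False; jump. Stack: []
LOAD_FAST m → push 23000. Stack: [23000]
RETURN_VALUE → return 23000.

23000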